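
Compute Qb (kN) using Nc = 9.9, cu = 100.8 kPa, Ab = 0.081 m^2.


Using Qb = Nc * cu * Ab
Qb = 9.9 * 100.8 * 0.081
Qb = 80.83 kN


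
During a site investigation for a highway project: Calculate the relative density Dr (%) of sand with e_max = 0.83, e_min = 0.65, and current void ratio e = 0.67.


Using Dr = (e_max - e) / (e_max - e_min) * 100
e_max - e = 0.83 - 0.67 = 0.16
e_max - e_min = 0.83 - 0.65 = 0.18
Dr = 0.16 / 0.18 * 100
Dr = 88.89 %


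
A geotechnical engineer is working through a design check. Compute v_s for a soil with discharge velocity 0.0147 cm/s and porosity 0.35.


Result: 0.042 cm/s

Derivation:
Using v_s = v_d / n
v_s = 0.0147 / 0.35
v_s = 0.042 cm/s


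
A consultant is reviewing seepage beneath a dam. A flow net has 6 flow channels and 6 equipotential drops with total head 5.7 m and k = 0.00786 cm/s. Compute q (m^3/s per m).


Convert k to m/s for unit consistency with H:
k = 0.00786 cm/s = 0.00786 / 100 m/s = 7.86e-05 m/s
Using q = k * H * Nf / Nd
Nf / Nd = 6 / 6 = 1.0
q = 7.86e-05 * 5.7 * 1.0
q = 0.000448 m^3/s per m


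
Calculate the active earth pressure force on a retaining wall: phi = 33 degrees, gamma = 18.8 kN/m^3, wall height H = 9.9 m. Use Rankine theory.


Compute active earth pressure coefficient:
Ka = tan^2(45 - phi/2) = tan^2(28.5) = 0.294801
Compute active force:
Pa = 0.5 * Ka * gamma * H^2
Pa = 0.5 * 0.294801 * 18.8 * 9.9^2
Pa = 271.6 kN/m


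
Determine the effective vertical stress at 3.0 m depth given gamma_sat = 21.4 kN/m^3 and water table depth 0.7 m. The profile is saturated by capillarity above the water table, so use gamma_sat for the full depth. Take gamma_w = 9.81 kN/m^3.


Total stress = gamma_sat * depth
sigma = 21.4 * 3.0 = 64.2 kPa
Pore water pressure u = gamma_w * (depth - d_wt)
u = 9.81 * (3.0 - 0.7) = 22.563 kPa
Effective stress = sigma - u
sigma' = 64.2 - 22.563 = 41.64 kPa


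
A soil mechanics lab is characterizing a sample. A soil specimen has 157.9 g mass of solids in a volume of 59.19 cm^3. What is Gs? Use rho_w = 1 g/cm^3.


Using Gs = m_s / (V_s * rho_w)
Since rho_w = 1 g/cm^3:
Gs = 157.9 / 59.19
Gs = 2.668


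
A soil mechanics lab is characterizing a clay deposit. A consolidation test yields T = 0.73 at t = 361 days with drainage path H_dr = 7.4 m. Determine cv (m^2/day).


Using cv = T * H_dr^2 / t
H_dr^2 = 7.4^2 = 54.76
cv = 0.73 * 54.76 / 361
cv = 0.11073 m^2/day


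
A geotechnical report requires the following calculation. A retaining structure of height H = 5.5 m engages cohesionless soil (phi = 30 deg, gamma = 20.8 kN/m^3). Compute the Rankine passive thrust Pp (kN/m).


Compute passive earth pressure coefficient:
Kp = tan^2(45 + phi/2) = tan^2(60.0) = 3
Compute passive force:
Pp = 0.5 * Kp * gamma * H^2
Pp = 0.5 * 3 * 20.8 * 5.5^2
Pp = 943.8 kN/m


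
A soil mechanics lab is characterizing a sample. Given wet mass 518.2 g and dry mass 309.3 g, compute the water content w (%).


Result: 67.54 %

Derivation:
Using w = (m_wet - m_dry) / m_dry * 100
m_wet - m_dry = 518.2 - 309.3 = 208.9 g
w = 208.9 / 309.3 * 100
w = 67.54 %


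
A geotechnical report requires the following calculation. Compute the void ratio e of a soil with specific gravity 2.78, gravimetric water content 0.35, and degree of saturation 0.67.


Using the relation e = Gs * w / S
e = 2.78 * 0.35 / 0.67
e = 1.4522


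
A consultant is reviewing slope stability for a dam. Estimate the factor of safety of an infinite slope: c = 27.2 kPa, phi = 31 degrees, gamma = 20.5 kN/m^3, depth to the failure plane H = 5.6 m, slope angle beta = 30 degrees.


Using Fs = c / (gamma*H*sin(beta)*cos(beta)) + tan(phi)/tan(beta)
Cohesion contribution = 27.2 / (20.5*5.6*sin(30)*cos(30))
Cohesion contribution = 0.547175
Friction contribution = tan(31)/tan(30) = 1.04072
Fs = 0.547175 + 1.04072
Fs = 1.588


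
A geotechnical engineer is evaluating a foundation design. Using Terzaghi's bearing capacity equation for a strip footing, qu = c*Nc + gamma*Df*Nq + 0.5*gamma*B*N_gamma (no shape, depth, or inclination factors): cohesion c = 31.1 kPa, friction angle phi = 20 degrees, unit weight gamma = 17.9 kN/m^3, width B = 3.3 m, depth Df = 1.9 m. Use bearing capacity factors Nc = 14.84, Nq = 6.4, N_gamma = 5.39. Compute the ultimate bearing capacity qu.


Compute qu = c*Nc + gamma*Df*Nq + 0.5*gamma*B*N_gamma
Term 1: 31.1 * 14.84 = 461.524
Term 2: 17.9 * 1.9 * 6.4 = 217.664
Term 3: 0.5 * 17.9 * 3.3 * 5.39 = 159.19365
qu = 461.524 + 217.664 + 159.19365
qu = 838.38 kPa


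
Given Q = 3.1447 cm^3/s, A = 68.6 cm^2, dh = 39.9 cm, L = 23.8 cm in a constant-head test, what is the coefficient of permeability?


Compute hydraulic gradient:
i = dh / L = 39.9 / 23.8 = 1.67647
Then apply Darcy's law:
k = Q / (A * i)
k = 3.1447 / (68.6 * 1.67647)
k = 3.1447 / 115.006
k = 0.027344 cm/s


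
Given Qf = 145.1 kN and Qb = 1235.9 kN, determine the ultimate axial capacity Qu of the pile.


Result: 1381.0 kN

Derivation:
Using Qu = Qf + Qb
Qu = 145.1 + 1235.9
Qu = 1381.0 kN


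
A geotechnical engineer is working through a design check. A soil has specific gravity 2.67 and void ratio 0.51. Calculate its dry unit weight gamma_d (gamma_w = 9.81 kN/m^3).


Using gamma_d = Gs * gamma_w / (1 + e)
gamma_d = 2.67 * 9.81 / (1 + 0.51)
gamma_d = 2.67 * 9.81 / 1.51
gamma_d = 17.346 kN/m^3


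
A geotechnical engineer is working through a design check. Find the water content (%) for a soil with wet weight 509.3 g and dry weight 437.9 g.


Result: 16.31 %

Derivation:
Using w = (m_wet - m_dry) / m_dry * 100
m_wet - m_dry = 509.3 - 437.9 = 71.4 g
w = 71.4 / 437.9 * 100
w = 16.31 %


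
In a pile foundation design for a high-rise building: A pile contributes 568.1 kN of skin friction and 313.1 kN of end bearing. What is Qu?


Using Qu = Qf + Qb
Qu = 568.1 + 313.1
Qu = 881.2 kN


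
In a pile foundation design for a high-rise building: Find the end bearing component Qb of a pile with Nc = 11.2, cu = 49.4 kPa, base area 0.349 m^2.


Using Qb = Nc * cu * Ab
Qb = 11.2 * 49.4 * 0.349
Qb = 193.09 kN


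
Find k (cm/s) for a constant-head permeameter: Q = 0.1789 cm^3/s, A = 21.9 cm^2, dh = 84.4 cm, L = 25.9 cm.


Compute hydraulic gradient:
i = dh / L = 84.4 / 25.9 = 3.25869
Then apply Darcy's law:
k = Q / (A * i)
k = 0.1789 / (21.9 * 3.25869)
k = 0.1789 / 71.3653
k = 0.002507 cm/s


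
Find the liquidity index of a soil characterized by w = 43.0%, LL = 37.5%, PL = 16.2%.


First compute the plasticity index:
PI = LL - PL = 37.5 - 16.2 = 21.3
Then compute the liquidity index:
LI = (w - PL) / PI
LI = (43.0 - 16.2) / 21.3
LI = 1.258


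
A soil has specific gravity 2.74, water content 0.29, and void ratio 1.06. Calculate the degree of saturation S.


Using S = Gs * w / e
S = 2.74 * 0.29 / 1.06
S = 0.7496


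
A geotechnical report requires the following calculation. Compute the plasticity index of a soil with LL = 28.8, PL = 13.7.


Using PI = LL - PL
PI = 28.8 - 13.7
PI = 15.1


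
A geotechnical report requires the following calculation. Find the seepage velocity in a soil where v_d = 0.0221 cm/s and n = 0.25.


Using v_s = v_d / n
v_s = 0.0221 / 0.25
v_s = 0.0884 cm/s


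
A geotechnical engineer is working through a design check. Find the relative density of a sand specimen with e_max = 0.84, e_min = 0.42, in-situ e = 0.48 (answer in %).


Result: 85.71 %

Derivation:
Using Dr = (e_max - e) / (e_max - e_min) * 100
e_max - e = 0.84 - 0.48 = 0.36
e_max - e_min = 0.84 - 0.42 = 0.42
Dr = 0.36 / 0.42 * 100
Dr = 85.71 %


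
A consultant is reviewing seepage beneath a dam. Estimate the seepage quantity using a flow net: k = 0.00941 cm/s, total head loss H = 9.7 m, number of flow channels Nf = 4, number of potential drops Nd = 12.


Convert k to m/s for unit consistency with H:
k = 0.00941 cm/s = 0.00941 / 100 m/s = 9.41e-05 m/s
Using q = k * H * Nf / Nd
Nf / Nd = 4 / 12 = 0.3333
q = 9.41e-05 * 9.7 * 0.3333
q = 0.0003043 m^3/s per m


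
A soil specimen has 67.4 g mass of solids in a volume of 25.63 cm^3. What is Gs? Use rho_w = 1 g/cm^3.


Result: 2.63

Derivation:
Using Gs = m_s / (V_s * rho_w)
Since rho_w = 1 g/cm^3:
Gs = 67.4 / 25.63
Gs = 2.63


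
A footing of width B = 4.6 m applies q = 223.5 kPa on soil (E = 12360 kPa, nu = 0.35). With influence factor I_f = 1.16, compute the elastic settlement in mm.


Using Se = q * B * (1 - nu^2) * I_f / E
1 - nu^2 = 1 - 0.35^2 = 0.8775
Se = 223.5 * 4.6 * 0.8775 * 1.16 / 12360
Se = 0.084669 m
Convert to mm: Se = 0.084669 * 1000 = 84.669 mm


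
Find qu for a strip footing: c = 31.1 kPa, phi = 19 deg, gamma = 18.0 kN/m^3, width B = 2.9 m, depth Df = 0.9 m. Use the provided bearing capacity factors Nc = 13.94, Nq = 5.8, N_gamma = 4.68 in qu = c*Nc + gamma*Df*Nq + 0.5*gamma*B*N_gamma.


Compute qu = c*Nc + gamma*Df*Nq + 0.5*gamma*B*N_gamma
Term 1: 31.1 * 13.94 = 433.534
Term 2: 18.0 * 0.9 * 5.8 = 93.96
Term 3: 0.5 * 18.0 * 2.9 * 4.68 = 122.148
qu = 433.534 + 93.96 + 122.148
qu = 649.64 kPa


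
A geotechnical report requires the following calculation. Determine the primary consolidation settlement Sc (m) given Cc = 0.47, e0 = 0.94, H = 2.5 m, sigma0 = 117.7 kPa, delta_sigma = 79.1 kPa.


Using Sc = Cc * H / (1 + e0) * log10((sigma0 + delta_sigma) / sigma0)
Stress ratio = (117.7 + 79.1) / 117.7 = 1.67205
log10(1.67205) = 0.223249
Cc * H / (1 + e0) = 0.47 * 2.5 / (1 + 0.94) = 0.60567
Sc = 0.60567 * 0.223249
Sc = 0.1352 m


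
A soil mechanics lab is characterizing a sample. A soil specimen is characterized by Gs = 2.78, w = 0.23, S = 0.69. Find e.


Result: 0.9267

Derivation:
Using the relation e = Gs * w / S
e = 2.78 * 0.23 / 0.69
e = 0.9267


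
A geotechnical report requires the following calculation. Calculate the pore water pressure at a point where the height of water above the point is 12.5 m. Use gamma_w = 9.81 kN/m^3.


Result: 122.62 kPa

Derivation:
Using u = gamma_w * h_w
u = 9.81 * 12.5
u = 122.62 kPa


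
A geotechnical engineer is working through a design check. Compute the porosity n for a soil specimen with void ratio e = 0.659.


Using the relation n = e / (1 + e)
n = 0.659 / (1 + 0.659)
n = 0.659 / 1.659
n = 0.3972


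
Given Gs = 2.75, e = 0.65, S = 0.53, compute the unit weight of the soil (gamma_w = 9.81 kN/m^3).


Using gamma = gamma_w * (Gs + S*e) / (1 + e)
Numerator: Gs + S*e = 2.75 + 0.53*0.65 = 3.0945
Denominator: 1 + e = 1 + 0.65 = 1.65
gamma = 9.81 * 3.0945 / 1.65
gamma = 18.398 kN/m^3


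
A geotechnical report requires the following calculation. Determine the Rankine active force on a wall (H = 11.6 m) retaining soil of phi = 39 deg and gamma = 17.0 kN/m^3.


Result: 260.21 kN/m

Derivation:
Compute active earth pressure coefficient:
Ka = tan^2(45 - phi/2) = tan^2(25.5) = 0.227506
Compute active force:
Pa = 0.5 * Ka * gamma * H^2
Pa = 0.5 * 0.227506 * 17.0 * 11.6^2
Pa = 260.21 kN/m


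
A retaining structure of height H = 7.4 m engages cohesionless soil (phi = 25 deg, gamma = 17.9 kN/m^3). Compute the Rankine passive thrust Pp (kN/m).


Compute passive earth pressure coefficient:
Kp = tan^2(45 + phi/2) = tan^2(57.5) = 2.463913
Compute passive force:
Pp = 0.5 * Kp * gamma * H^2
Pp = 0.5 * 2.463913 * 17.9 * 7.4^2
Pp = 1207.57 kN/m


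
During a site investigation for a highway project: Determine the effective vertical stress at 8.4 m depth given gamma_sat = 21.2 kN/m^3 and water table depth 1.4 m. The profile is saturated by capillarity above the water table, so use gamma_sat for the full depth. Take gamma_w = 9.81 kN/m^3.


Total stress = gamma_sat * depth
sigma = 21.2 * 8.4 = 178.08 kPa
Pore water pressure u = gamma_w * (depth - d_wt)
u = 9.81 * (8.4 - 1.4) = 68.67 kPa
Effective stress = sigma - u
sigma' = 178.08 - 68.67 = 109.41 kPa


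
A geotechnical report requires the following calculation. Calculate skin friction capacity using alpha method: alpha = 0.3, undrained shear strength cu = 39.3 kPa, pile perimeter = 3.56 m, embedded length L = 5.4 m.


Using Qs = alpha * cu * perimeter * L
Qs = 0.3 * 39.3 * 3.56 * 5.4
Qs = 226.65 kN


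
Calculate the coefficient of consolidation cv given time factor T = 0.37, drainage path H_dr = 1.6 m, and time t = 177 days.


Using cv = T * H_dr^2 / t
H_dr^2 = 1.6^2 = 2.56
cv = 0.37 * 2.56 / 177
cv = 0.00535 m^2/day


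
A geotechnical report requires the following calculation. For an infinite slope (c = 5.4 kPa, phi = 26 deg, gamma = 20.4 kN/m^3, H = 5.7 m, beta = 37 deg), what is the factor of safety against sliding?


Result: 0.744

Derivation:
Using Fs = c / (gamma*H*sin(beta)*cos(beta)) + tan(phi)/tan(beta)
Cohesion contribution = 5.4 / (20.4*5.7*sin(37)*cos(37))
Cohesion contribution = 0.0966222
Friction contribution = tan(26)/tan(37) = 0.647243
Fs = 0.0966222 + 0.647243
Fs = 0.744


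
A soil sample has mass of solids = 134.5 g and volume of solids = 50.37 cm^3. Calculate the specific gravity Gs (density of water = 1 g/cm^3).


Using Gs = m_s / (V_s * rho_w)
Since rho_w = 1 g/cm^3:
Gs = 134.5 / 50.37
Gs = 2.67


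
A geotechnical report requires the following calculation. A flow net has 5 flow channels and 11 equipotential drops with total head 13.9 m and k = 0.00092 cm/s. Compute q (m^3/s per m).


Result: 5.813e-05 m^3/s per m

Derivation:
Convert k to m/s for unit consistency with H:
k = 0.00092 cm/s = 0.00092 / 100 m/s = 9.2e-06 m/s
Using q = k * H * Nf / Nd
Nf / Nd = 5 / 11 = 0.4545
q = 9.2e-06 * 13.9 * 0.4545
q = 5.813e-05 m^3/s per m


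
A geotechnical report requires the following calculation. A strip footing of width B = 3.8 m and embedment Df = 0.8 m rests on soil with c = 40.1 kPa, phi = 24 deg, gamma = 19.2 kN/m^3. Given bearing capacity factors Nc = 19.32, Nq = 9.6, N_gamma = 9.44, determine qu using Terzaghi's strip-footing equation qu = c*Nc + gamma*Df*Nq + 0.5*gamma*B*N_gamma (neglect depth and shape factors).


Compute qu = c*Nc + gamma*Df*Nq + 0.5*gamma*B*N_gamma
Term 1: 40.1 * 19.32 = 774.732
Term 2: 19.2 * 0.8 * 9.6 = 147.456
Term 3: 0.5 * 19.2 * 3.8 * 9.44 = 344.3712
qu = 774.732 + 147.456 + 344.3712
qu = 1266.56 kPa


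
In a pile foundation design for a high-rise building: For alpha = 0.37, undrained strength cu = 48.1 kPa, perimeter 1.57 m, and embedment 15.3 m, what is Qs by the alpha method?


Result: 427.5 kN

Derivation:
Using Qs = alpha * cu * perimeter * L
Qs = 0.37 * 48.1 * 1.57 * 15.3
Qs = 427.5 kN


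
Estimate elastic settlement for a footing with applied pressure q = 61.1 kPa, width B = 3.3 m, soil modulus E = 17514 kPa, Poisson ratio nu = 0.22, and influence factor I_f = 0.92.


Result: 10.079 mm

Derivation:
Using Se = q * B * (1 - nu^2) * I_f / E
1 - nu^2 = 1 - 0.22^2 = 0.9516
Se = 61.1 * 3.3 * 0.9516 * 0.92 / 17514
Se = 0.010079 m
Convert to mm: Se = 0.010079 * 1000 = 10.079 mm


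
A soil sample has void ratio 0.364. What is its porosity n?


Result: 0.2669

Derivation:
Using the relation n = e / (1 + e)
n = 0.364 / (1 + 0.364)
n = 0.364 / 1.364
n = 0.2669


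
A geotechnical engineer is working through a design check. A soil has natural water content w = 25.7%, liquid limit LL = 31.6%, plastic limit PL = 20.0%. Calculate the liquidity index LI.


Result: 0.491

Derivation:
First compute the plasticity index:
PI = LL - PL = 31.6 - 20.0 = 11.6
Then compute the liquidity index:
LI = (w - PL) / PI
LI = (25.7 - 20.0) / 11.6
LI = 0.491


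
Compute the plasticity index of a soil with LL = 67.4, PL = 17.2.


Result: 50.2

Derivation:
Using PI = LL - PL
PI = 67.4 - 17.2
PI = 50.2


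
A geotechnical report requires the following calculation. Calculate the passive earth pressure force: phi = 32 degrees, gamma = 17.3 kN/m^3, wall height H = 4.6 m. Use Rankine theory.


Compute passive earth pressure coefficient:
Kp = tan^2(45 + phi/2) = tan^2(61.0) = 3.254588
Compute passive force:
Pp = 0.5 * Kp * gamma * H^2
Pp = 0.5 * 3.254588 * 17.3 * 4.6^2
Pp = 595.7 kN/m


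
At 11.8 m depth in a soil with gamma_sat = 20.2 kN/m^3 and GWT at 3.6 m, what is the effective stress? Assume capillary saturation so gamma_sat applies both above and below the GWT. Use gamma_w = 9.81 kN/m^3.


Total stress = gamma_sat * depth
sigma = 20.2 * 11.8 = 238.36 kPa
Pore water pressure u = gamma_w * (depth - d_wt)
u = 9.81 * (11.8 - 3.6) = 80.442 kPa
Effective stress = sigma - u
sigma' = 238.36 - 80.442 = 157.92 kPa


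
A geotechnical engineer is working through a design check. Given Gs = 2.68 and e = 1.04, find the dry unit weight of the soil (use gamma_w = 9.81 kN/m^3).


Result: 12.888 kN/m^3

Derivation:
Using gamma_d = Gs * gamma_w / (1 + e)
gamma_d = 2.68 * 9.81 / (1 + 1.04)
gamma_d = 2.68 * 9.81 / 2.04
gamma_d = 12.888 kN/m^3


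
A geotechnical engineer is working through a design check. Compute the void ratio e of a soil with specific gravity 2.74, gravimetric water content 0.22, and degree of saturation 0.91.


Using the relation e = Gs * w / S
e = 2.74 * 0.22 / 0.91
e = 0.6624


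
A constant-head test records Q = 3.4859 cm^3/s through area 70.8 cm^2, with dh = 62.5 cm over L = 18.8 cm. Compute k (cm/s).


Compute hydraulic gradient:
i = dh / L = 62.5 / 18.8 = 3.32447
Then apply Darcy's law:
k = Q / (A * i)
k = 3.4859 / (70.8 * 3.32447)
k = 3.4859 / 235.372
k = 0.01481 cm/s


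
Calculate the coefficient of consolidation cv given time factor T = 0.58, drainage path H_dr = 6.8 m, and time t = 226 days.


Using cv = T * H_dr^2 / t
H_dr^2 = 6.8^2 = 46.24
cv = 0.58 * 46.24 / 226
cv = 0.11867 m^2/day


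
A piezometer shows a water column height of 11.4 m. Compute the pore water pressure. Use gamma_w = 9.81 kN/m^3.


Using u = gamma_w * h_w
u = 9.81 * 11.4
u = 111.83 kPa


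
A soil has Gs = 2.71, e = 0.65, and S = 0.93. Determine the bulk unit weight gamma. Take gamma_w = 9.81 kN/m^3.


Using gamma = gamma_w * (Gs + S*e) / (1 + e)
Numerator: Gs + S*e = 2.71 + 0.93*0.65 = 3.3145
Denominator: 1 + e = 1 + 0.65 = 1.65
gamma = 9.81 * 3.3145 / 1.65
gamma = 19.706 kN/m^3


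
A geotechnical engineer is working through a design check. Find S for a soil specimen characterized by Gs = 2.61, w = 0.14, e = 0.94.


Result: 0.3887

Derivation:
Using S = Gs * w / e
S = 2.61 * 0.14 / 0.94
S = 0.3887


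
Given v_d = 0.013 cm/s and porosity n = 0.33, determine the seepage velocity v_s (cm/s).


Using v_s = v_d / n
v_s = 0.013 / 0.33
v_s = 0.03939 cm/s


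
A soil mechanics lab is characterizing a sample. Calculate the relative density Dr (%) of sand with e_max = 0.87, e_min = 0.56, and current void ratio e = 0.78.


Result: 29.03 %

Derivation:
Using Dr = (e_max - e) / (e_max - e_min) * 100
e_max - e = 0.87 - 0.78 = 0.09
e_max - e_min = 0.87 - 0.56 = 0.31
Dr = 0.09 / 0.31 * 100
Dr = 29.03 %


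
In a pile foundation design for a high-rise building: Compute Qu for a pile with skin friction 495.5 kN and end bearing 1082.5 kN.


Using Qu = Qf + Qb
Qu = 495.5 + 1082.5
Qu = 1578.0 kN


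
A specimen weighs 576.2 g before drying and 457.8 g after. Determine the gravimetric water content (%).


Using w = (m_wet - m_dry) / m_dry * 100
m_wet - m_dry = 576.2 - 457.8 = 118.4 g
w = 118.4 / 457.8 * 100
w = 25.86 %


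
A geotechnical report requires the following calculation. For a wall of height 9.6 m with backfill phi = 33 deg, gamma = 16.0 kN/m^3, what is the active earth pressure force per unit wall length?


Result: 217.35 kN/m

Derivation:
Compute active earth pressure coefficient:
Ka = tan^2(45 - phi/2) = tan^2(28.5) = 0.294801
Compute active force:
Pa = 0.5 * Ka * gamma * H^2
Pa = 0.5 * 0.294801 * 16.0 * 9.6^2
Pa = 217.35 kN/m


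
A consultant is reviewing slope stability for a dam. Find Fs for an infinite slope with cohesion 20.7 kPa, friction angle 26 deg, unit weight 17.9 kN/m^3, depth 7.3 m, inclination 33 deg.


Using Fs = c / (gamma*H*sin(beta)*cos(beta)) + tan(phi)/tan(beta)
Cohesion contribution = 20.7 / (17.9*7.3*sin(33)*cos(33))
Cohesion contribution = 0.346812
Friction contribution = tan(26)/tan(33) = 0.751042
Fs = 0.346812 + 0.751042
Fs = 1.098


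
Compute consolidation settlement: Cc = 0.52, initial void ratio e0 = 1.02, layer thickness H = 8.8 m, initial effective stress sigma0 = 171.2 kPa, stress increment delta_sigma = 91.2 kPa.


Result: 0.4201 m

Derivation:
Using Sc = Cc * H / (1 + e0) * log10((sigma0 + delta_sigma) / sigma0)
Stress ratio = (171.2 + 91.2) / 171.2 = 1.53271
log10(1.53271) = 0.18546
Cc * H / (1 + e0) = 0.52 * 8.8 / (1 + 1.02) = 2.26535
Sc = 2.26535 * 0.18546
Sc = 0.4201 m


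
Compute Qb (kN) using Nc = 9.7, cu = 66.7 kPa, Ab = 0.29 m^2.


Result: 187.63 kN

Derivation:
Using Qb = Nc * cu * Ab
Qb = 9.7 * 66.7 * 0.29
Qb = 187.63 kN


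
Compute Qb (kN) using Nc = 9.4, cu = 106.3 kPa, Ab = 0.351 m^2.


Using Qb = Nc * cu * Ab
Qb = 9.4 * 106.3 * 0.351
Qb = 350.73 kN


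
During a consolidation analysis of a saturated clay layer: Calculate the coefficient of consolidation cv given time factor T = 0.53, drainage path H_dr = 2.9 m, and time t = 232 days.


Result: 0.01921 m^2/day

Derivation:
Using cv = T * H_dr^2 / t
H_dr^2 = 2.9^2 = 8.41
cv = 0.53 * 8.41 / 232
cv = 0.01921 m^2/day


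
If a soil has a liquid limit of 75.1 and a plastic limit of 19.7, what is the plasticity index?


Using PI = LL - PL
PI = 75.1 - 19.7
PI = 55.4


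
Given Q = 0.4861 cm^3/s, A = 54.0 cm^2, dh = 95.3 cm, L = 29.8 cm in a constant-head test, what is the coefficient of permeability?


Result: 0.002815 cm/s

Derivation:
Compute hydraulic gradient:
i = dh / L = 95.3 / 29.8 = 3.19799
Then apply Darcy's law:
k = Q / (A * i)
k = 0.4861 / (54.0 * 3.19799)
k = 0.4861 / 172.691
k = 0.002815 cm/s


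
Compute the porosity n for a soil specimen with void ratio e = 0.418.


Using the relation n = e / (1 + e)
n = 0.418 / (1 + 0.418)
n = 0.418 / 1.418
n = 0.2948


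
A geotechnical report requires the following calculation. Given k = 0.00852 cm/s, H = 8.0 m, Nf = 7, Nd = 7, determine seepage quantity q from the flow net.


Convert k to m/s for unit consistency with H:
k = 0.00852 cm/s = 0.00852 / 100 m/s = 8.52e-05 m/s
Using q = k * H * Nf / Nd
Nf / Nd = 7 / 7 = 1.0
q = 8.52e-05 * 8.0 * 1.0
q = 0.0006816 m^3/s per m


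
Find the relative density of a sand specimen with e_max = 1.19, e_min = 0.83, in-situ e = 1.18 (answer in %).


Using Dr = (e_max - e) / (e_max - e_min) * 100
e_max - e = 1.19 - 1.18 = 0.01
e_max - e_min = 1.19 - 0.83 = 0.36
Dr = 0.01 / 0.36 * 100
Dr = 2.78 %


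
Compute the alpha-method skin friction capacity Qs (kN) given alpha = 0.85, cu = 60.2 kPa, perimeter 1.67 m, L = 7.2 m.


Using Qs = alpha * cu * perimeter * L
Qs = 0.85 * 60.2 * 1.67 * 7.2
Qs = 615.27 kN


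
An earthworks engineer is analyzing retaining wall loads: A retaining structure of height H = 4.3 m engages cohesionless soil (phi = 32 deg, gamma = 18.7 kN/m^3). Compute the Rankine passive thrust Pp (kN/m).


Compute passive earth pressure coefficient:
Kp = tan^2(45 + phi/2) = tan^2(61.0) = 3.254588
Compute passive force:
Pp = 0.5 * Kp * gamma * H^2
Pp = 0.5 * 3.254588 * 18.7 * 4.3^2
Pp = 562.66 kN/m


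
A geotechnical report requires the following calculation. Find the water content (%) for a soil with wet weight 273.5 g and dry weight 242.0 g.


Using w = (m_wet - m_dry) / m_dry * 100
m_wet - m_dry = 273.5 - 242.0 = 31.5 g
w = 31.5 / 242.0 * 100
w = 13.02 %


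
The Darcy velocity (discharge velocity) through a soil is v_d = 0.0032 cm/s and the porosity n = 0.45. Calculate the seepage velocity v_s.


Result: 0.00711 cm/s

Derivation:
Using v_s = v_d / n
v_s = 0.0032 / 0.45
v_s = 0.00711 cm/s


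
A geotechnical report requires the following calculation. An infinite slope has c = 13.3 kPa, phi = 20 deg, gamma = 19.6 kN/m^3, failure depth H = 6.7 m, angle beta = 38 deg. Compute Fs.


Using Fs = c / (gamma*H*sin(beta)*cos(beta)) + tan(phi)/tan(beta)
Cohesion contribution = 13.3 / (19.6*6.7*sin(38)*cos(38))
Cohesion contribution = 0.20876
Friction contribution = tan(20)/tan(38) = 0.465861
Fs = 0.20876 + 0.465861
Fs = 0.675


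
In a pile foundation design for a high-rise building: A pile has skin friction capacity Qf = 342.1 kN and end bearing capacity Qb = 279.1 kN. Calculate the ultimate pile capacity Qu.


Using Qu = Qf + Qb
Qu = 342.1 + 279.1
Qu = 621.2 kN


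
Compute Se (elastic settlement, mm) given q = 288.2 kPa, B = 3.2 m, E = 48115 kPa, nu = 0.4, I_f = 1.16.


Using Se = q * B * (1 - nu^2) * I_f / E
1 - nu^2 = 1 - 0.4^2 = 0.84
Se = 288.2 * 3.2 * 0.84 * 1.16 / 48115
Se = 0.018677 m
Convert to mm: Se = 0.018677 * 1000 = 18.677 mm


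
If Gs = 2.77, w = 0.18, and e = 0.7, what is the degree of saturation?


Result: 0.7123

Derivation:
Using S = Gs * w / e
S = 2.77 * 0.18 / 0.7
S = 0.7123


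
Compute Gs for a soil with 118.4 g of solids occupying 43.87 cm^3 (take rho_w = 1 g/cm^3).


Result: 2.699

Derivation:
Using Gs = m_s / (V_s * rho_w)
Since rho_w = 1 g/cm^3:
Gs = 118.4 / 43.87
Gs = 2.699


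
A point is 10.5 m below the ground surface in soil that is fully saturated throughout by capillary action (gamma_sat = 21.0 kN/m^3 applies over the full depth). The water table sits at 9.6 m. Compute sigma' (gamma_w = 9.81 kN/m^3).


Total stress = gamma_sat * depth
sigma = 21.0 * 10.5 = 220.5 kPa
Pore water pressure u = gamma_w * (depth - d_wt)
u = 9.81 * (10.5 - 9.6) = 8.829 kPa
Effective stress = sigma - u
sigma' = 220.5 - 8.829 = 211.67 kPa


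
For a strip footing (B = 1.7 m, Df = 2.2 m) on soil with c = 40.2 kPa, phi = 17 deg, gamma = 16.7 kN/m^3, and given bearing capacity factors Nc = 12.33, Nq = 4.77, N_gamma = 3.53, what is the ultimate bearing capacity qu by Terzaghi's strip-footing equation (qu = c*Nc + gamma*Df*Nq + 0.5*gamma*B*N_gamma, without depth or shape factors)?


Result: 721.02 kPa

Derivation:
Compute qu = c*Nc + gamma*Df*Nq + 0.5*gamma*B*N_gamma
Term 1: 40.2 * 12.33 = 495.666
Term 2: 16.7 * 2.2 * 4.77 = 175.2498
Term 3: 0.5 * 16.7 * 1.7 * 3.53 = 50.10835
qu = 495.666 + 175.2498 + 50.10835
qu = 721.02 kPa


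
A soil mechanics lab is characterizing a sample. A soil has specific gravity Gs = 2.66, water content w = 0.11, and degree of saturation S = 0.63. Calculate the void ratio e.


Using the relation e = Gs * w / S
e = 2.66 * 0.11 / 0.63
e = 0.4644


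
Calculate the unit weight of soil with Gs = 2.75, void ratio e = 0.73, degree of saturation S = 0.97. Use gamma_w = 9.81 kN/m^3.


Using gamma = gamma_w * (Gs + S*e) / (1 + e)
Numerator: Gs + S*e = 2.75 + 0.97*0.73 = 3.4581
Denominator: 1 + e = 1 + 0.73 = 1.73
gamma = 9.81 * 3.4581 / 1.73
gamma = 19.609 kN/m^3


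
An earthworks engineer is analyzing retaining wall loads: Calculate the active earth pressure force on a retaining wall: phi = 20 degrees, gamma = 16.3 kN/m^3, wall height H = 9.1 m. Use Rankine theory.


Compute active earth pressure coefficient:
Ka = tan^2(45 - phi/2) = tan^2(35.0) = 0.490291
Compute active force:
Pa = 0.5 * Ka * gamma * H^2
Pa = 0.5 * 0.490291 * 16.3 * 9.1^2
Pa = 330.9 kN/m


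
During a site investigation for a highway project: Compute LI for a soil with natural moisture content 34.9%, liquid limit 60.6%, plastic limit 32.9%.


Result: 0.072

Derivation:
First compute the plasticity index:
PI = LL - PL = 60.6 - 32.9 = 27.7
Then compute the liquidity index:
LI = (w - PL) / PI
LI = (34.9 - 32.9) / 27.7
LI = 0.072


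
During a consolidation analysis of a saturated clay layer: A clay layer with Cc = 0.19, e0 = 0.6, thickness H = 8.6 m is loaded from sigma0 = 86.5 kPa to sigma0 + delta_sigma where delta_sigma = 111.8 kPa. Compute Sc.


Result: 0.368 m

Derivation:
Using Sc = Cc * H / (1 + e0) * log10((sigma0 + delta_sigma) / sigma0)
Stress ratio = (86.5 + 111.8) / 86.5 = 2.29249
log10(2.29249) = 0.360307
Cc * H / (1 + e0) = 0.19 * 8.6 / (1 + 0.6) = 1.02125
Sc = 1.02125 * 0.360307
Sc = 0.368 m


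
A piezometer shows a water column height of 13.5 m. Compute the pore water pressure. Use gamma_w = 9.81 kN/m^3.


Result: 132.44 kPa

Derivation:
Using u = gamma_w * h_w
u = 9.81 * 13.5
u = 132.44 kPa


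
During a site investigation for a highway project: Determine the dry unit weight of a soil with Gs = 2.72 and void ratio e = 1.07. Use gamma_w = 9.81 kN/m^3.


Result: 12.89 kN/m^3

Derivation:
Using gamma_d = Gs * gamma_w / (1 + e)
gamma_d = 2.72 * 9.81 / (1 + 1.07)
gamma_d = 2.72 * 9.81 / 2.07
gamma_d = 12.89 kN/m^3


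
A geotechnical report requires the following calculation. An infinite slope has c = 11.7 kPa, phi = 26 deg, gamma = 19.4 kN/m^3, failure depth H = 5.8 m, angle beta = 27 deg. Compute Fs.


Using Fs = c / (gamma*H*sin(beta)*cos(beta)) + tan(phi)/tan(beta)
Cohesion contribution = 11.7 / (19.4*5.8*sin(27)*cos(27))
Cohesion contribution = 0.257056
Friction contribution = tan(26)/tan(27) = 0.957229
Fs = 0.257056 + 0.957229
Fs = 1.214


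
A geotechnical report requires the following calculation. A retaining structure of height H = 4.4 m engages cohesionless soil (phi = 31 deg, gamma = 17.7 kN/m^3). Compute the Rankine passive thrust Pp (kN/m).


Result: 535.26 kN/m

Derivation:
Compute passive earth pressure coefficient:
Kp = tan^2(45 + phi/2) = tan^2(60.5) = 3.124035
Compute passive force:
Pp = 0.5 * Kp * gamma * H^2
Pp = 0.5 * 3.124035 * 17.7 * 4.4^2
Pp = 535.26 kN/m


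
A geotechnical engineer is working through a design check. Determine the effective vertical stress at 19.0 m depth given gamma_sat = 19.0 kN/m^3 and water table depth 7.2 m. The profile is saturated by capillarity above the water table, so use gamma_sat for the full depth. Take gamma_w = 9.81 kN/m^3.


Result: 245.24 kPa

Derivation:
Total stress = gamma_sat * depth
sigma = 19.0 * 19.0 = 361.0 kPa
Pore water pressure u = gamma_w * (depth - d_wt)
u = 9.81 * (19.0 - 7.2) = 115.758 kPa
Effective stress = sigma - u
sigma' = 361.0 - 115.758 = 245.24 kPa


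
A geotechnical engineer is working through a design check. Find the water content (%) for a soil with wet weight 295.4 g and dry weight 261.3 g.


Using w = (m_wet - m_dry) / m_dry * 100
m_wet - m_dry = 295.4 - 261.3 = 34.1 g
w = 34.1 / 261.3 * 100
w = 13.05 %


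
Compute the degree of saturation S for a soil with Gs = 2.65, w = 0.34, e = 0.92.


Result: 0.9793

Derivation:
Using S = Gs * w / e
S = 2.65 * 0.34 / 0.92
S = 0.9793


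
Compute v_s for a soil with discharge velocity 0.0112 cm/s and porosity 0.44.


Result: 0.02545 cm/s

Derivation:
Using v_s = v_d / n
v_s = 0.0112 / 0.44
v_s = 0.02545 cm/s


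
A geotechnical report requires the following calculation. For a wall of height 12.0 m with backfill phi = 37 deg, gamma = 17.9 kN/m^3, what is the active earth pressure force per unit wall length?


Compute active earth pressure coefficient:
Ka = tan^2(45 - phi/2) = tan^2(26.5) = 0.248584
Compute active force:
Pa = 0.5 * Ka * gamma * H^2
Pa = 0.5 * 0.248584 * 17.9 * 12.0^2
Pa = 320.37 kN/m


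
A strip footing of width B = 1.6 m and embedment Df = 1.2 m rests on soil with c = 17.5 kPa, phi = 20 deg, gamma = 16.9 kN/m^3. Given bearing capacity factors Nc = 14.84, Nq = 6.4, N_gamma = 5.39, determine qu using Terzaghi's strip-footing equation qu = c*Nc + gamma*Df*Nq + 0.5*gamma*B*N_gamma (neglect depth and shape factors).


Compute qu = c*Nc + gamma*Df*Nq + 0.5*gamma*B*N_gamma
Term 1: 17.5 * 14.84 = 259.7
Term 2: 16.9 * 1.2 * 6.4 = 129.792
Term 3: 0.5 * 16.9 * 1.6 * 5.39 = 72.8728
qu = 259.7 + 129.792 + 72.8728
qu = 462.36 kPa


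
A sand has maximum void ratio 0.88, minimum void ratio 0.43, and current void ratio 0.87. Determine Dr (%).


Result: 2.22 %

Derivation:
Using Dr = (e_max - e) / (e_max - e_min) * 100
e_max - e = 0.88 - 0.87 = 0.01
e_max - e_min = 0.88 - 0.43 = 0.45
Dr = 0.01 / 0.45 * 100
Dr = 2.22 %


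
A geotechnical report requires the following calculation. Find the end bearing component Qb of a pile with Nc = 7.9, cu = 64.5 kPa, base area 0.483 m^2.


Using Qb = Nc * cu * Ab
Qb = 7.9 * 64.5 * 0.483
Qb = 246.11 kN


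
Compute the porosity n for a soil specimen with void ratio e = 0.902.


Using the relation n = e / (1 + e)
n = 0.902 / (1 + 0.902)
n = 0.902 / 1.902
n = 0.4742


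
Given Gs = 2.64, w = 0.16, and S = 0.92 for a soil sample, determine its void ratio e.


Using the relation e = Gs * w / S
e = 2.64 * 0.16 / 0.92
e = 0.4591


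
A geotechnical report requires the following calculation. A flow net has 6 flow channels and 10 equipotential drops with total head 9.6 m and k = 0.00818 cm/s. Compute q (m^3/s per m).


Convert k to m/s for unit consistency with H:
k = 0.00818 cm/s = 0.00818 / 100 m/s = 8.18e-05 m/s
Using q = k * H * Nf / Nd
Nf / Nd = 6 / 10 = 0.6
q = 8.18e-05 * 9.6 * 0.6
q = 0.0004712 m^3/s per m


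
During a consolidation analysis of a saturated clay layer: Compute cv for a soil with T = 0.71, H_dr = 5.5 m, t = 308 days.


Result: 0.06973 m^2/day

Derivation:
Using cv = T * H_dr^2 / t
H_dr^2 = 5.5^2 = 30.25
cv = 0.71 * 30.25 / 308
cv = 0.06973 m^2/day


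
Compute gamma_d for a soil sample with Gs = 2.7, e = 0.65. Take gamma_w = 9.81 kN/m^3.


Using gamma_d = Gs * gamma_w / (1 + e)
gamma_d = 2.7 * 9.81 / (1 + 0.65)
gamma_d = 2.7 * 9.81 / 1.65
gamma_d = 16.053 kN/m^3


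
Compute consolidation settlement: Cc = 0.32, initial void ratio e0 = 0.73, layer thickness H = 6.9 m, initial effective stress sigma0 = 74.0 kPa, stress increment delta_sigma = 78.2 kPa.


Using Sc = Cc * H / (1 + e0) * log10((sigma0 + delta_sigma) / sigma0)
Stress ratio = (74.0 + 78.2) / 74.0 = 2.05676
log10(2.05676) = 0.313183
Cc * H / (1 + e0) = 0.32 * 6.9 / (1 + 0.73) = 1.2763
Sc = 1.2763 * 0.313183
Sc = 0.3997 m


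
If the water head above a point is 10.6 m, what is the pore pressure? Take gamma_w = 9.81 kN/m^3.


Result: 103.99 kPa

Derivation:
Using u = gamma_w * h_w
u = 9.81 * 10.6
u = 103.99 kPa


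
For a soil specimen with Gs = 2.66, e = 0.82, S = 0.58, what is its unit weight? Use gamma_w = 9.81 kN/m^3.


Using gamma = gamma_w * (Gs + S*e) / (1 + e)
Numerator: Gs + S*e = 2.66 + 0.58*0.82 = 3.1356
Denominator: 1 + e = 1 + 0.82 = 1.82
gamma = 9.81 * 3.1356 / 1.82
gamma = 16.901 kN/m^3


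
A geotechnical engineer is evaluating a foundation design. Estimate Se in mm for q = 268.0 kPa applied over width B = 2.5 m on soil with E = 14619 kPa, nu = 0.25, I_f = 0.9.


Using Se = q * B * (1 - nu^2) * I_f / E
1 - nu^2 = 1 - 0.25^2 = 0.9375
Se = 268.0 * 2.5 * 0.9375 * 0.9 / 14619
Se = 0.038670 m
Convert to mm: Se = 0.038670 * 1000 = 38.67 mm


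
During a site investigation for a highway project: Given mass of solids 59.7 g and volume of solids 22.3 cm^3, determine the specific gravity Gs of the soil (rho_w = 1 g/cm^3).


Using Gs = m_s / (V_s * rho_w)
Since rho_w = 1 g/cm^3:
Gs = 59.7 / 22.3
Gs = 2.677


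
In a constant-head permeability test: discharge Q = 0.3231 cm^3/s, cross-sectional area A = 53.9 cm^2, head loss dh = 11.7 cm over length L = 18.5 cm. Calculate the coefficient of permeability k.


Compute hydraulic gradient:
i = dh / L = 11.7 / 18.5 = 0.632432
Then apply Darcy's law:
k = Q / (A * i)
k = 0.3231 / (53.9 * 0.632432)
k = 0.3231 / 34.0881
k = 0.009478 cm/s


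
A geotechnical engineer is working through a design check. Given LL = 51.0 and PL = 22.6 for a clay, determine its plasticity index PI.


Using PI = LL - PL
PI = 51.0 - 22.6
PI = 28.4


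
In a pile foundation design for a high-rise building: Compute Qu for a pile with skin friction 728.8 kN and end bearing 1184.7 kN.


Result: 1913.5 kN

Derivation:
Using Qu = Qf + Qb
Qu = 728.8 + 1184.7
Qu = 1913.5 kN


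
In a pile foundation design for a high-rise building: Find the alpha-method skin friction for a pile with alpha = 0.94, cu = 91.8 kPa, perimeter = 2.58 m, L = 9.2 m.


Using Qs = alpha * cu * perimeter * L
Qs = 0.94 * 91.8 * 2.58 * 9.2
Qs = 2048.23 kN


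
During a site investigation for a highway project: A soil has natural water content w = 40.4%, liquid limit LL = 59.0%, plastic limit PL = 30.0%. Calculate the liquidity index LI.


First compute the plasticity index:
PI = LL - PL = 59.0 - 30.0 = 29.0
Then compute the liquidity index:
LI = (w - PL) / PI
LI = (40.4 - 30.0) / 29.0
LI = 0.359


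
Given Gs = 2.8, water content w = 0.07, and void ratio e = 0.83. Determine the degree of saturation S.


Using S = Gs * w / e
S = 2.8 * 0.07 / 0.83
S = 0.2361


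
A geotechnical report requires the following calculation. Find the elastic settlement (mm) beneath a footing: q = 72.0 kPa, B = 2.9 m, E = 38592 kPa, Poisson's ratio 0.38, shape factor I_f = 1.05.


Using Se = q * B * (1 - nu^2) * I_f / E
1 - nu^2 = 1 - 0.38^2 = 0.8556
Se = 72.0 * 2.9 * 0.8556 * 1.05 / 38592
Se = 0.004861 m
Convert to mm: Se = 0.004861 * 1000 = 4.861 mm


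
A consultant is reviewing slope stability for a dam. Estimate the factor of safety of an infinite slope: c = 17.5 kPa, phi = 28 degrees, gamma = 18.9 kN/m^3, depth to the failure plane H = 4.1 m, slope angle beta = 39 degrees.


Result: 1.118

Derivation:
Using Fs = c / (gamma*H*sin(beta)*cos(beta)) + tan(phi)/tan(beta)
Cohesion contribution = 17.5 / (18.9*4.1*sin(39)*cos(39))
Cohesion contribution = 0.461762
Friction contribution = tan(28)/tan(39) = 0.656606
Fs = 0.461762 + 0.656606
Fs = 1.118


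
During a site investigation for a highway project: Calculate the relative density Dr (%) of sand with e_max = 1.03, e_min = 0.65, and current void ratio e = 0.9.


Using Dr = (e_max - e) / (e_max - e_min) * 100
e_max - e = 1.03 - 0.9 = 0.13
e_max - e_min = 1.03 - 0.65 = 0.38
Dr = 0.13 / 0.38 * 100
Dr = 34.21 %


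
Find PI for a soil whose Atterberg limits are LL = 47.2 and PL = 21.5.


Result: 25.7

Derivation:
Using PI = LL - PL
PI = 47.2 - 21.5
PI = 25.7


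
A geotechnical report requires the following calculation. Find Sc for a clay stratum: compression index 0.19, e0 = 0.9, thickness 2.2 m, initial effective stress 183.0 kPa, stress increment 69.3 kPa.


Using Sc = Cc * H / (1 + e0) * log10((sigma0 + delta_sigma) / sigma0)
Stress ratio = (183.0 + 69.3) / 183.0 = 1.37869
log10(1.37869) = 0.139466
Cc * H / (1 + e0) = 0.19 * 2.2 / (1 + 0.9) = 0.22
Sc = 0.22 * 0.139466
Sc = 0.0307 m


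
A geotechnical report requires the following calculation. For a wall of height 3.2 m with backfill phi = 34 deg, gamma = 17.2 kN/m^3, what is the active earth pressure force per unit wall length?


Result: 24.9 kN/m

Derivation:
Compute active earth pressure coefficient:
Ka = tan^2(45 - phi/2) = tan^2(28.0) = 0.282715
Compute active force:
Pa = 0.5 * Ka * gamma * H^2
Pa = 0.5 * 0.282715 * 17.2 * 3.2^2
Pa = 24.9 kN/m


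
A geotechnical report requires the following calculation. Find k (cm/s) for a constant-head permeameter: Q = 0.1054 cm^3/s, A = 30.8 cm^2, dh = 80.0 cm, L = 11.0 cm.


Compute hydraulic gradient:
i = dh / L = 80.0 / 11.0 = 7.27273
Then apply Darcy's law:
k = Q / (A * i)
k = 0.1054 / (30.8 * 7.27273)
k = 0.1054 / 224
k = 0.000471 cm/s


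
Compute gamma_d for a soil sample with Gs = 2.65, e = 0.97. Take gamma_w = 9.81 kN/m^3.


Result: 13.196 kN/m^3

Derivation:
Using gamma_d = Gs * gamma_w / (1 + e)
gamma_d = 2.65 * 9.81 / (1 + 0.97)
gamma_d = 2.65 * 9.81 / 1.97
gamma_d = 13.196 kN/m^3


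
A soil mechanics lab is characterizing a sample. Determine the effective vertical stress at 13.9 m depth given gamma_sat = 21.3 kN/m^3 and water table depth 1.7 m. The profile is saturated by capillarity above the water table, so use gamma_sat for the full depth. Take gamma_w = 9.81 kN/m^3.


Total stress = gamma_sat * depth
sigma = 21.3 * 13.9 = 296.07 kPa
Pore water pressure u = gamma_w * (depth - d_wt)
u = 9.81 * (13.9 - 1.7) = 119.682 kPa
Effective stress = sigma - u
sigma' = 296.07 - 119.682 = 176.39 kPa


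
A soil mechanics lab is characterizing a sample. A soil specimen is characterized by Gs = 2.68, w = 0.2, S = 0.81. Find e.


Using the relation e = Gs * w / S
e = 2.68 * 0.2 / 0.81
e = 0.6617


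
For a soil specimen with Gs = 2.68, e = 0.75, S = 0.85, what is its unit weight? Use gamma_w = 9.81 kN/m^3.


Using gamma = gamma_w * (Gs + S*e) / (1 + e)
Numerator: Gs + S*e = 2.68 + 0.85*0.75 = 3.3175
Denominator: 1 + e = 1 + 0.75 = 1.75
gamma = 9.81 * 3.3175 / 1.75
gamma = 18.597 kN/m^3
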